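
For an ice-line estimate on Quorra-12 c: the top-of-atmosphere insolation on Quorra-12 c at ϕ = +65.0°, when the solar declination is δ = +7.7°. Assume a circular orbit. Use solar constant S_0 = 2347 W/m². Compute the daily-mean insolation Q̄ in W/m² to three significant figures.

Q̄ ≈ 469 W/m²

cos h₀ = −tan(+65.0°) tan(+7.700°) = -0.2899, h₀ = 1.8650 rad.
Bracket: h₀ sin ϕ sin δ + cos ϕ cos δ sin h₀ = 1.8650×0.90631×0.13399 + 0.42262×0.99098×0.95704 = 0.226479 + 0.400816 = 0.627295.
Q̄ = (S_0/π) × [bracket] = (2347/π) × 0.627295 = 468.6 W/m².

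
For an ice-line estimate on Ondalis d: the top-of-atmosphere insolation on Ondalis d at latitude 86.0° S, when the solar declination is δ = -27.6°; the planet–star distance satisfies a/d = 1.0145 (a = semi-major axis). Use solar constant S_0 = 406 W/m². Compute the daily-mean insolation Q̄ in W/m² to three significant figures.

Q̄ ≈ 193 W/m²

cos h₀ = −tan(-86.0°) tan(-27.600°) = -7.4762 ≤ −1 ⇒ polar day, h₀ = π.
Bracket: h₀ sin ϕ sin δ + cos ϕ cos δ sin h₀ = 3.1416×-0.99756×-0.46330 + 0.06976×0.88620×0.00000 = 1.451952 + 0.000000 = 1.451952.
Inverse-square distance factor (a/d)² = 1.0145² = 1.029210.
Q̄ = (S_0/π) × 1.029210 × [bracket] = (406/π) × 1.029210 × 1.451952 = 193.1 W/m².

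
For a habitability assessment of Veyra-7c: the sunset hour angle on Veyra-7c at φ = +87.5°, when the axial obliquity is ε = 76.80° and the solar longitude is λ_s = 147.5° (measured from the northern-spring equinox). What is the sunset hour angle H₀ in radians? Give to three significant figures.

Solar declination: sin δ = sin ε · sin λ_s = sin 76.80° × sin 147.5° = 0.52310, so δ = +31.541°.
Sunrise equation: cos H₀ = −tan φ · tan δ = -14.0578 ≤ −1, so the host star never sets (polar day) and H₀ = π.

H₀ = 3.14 rad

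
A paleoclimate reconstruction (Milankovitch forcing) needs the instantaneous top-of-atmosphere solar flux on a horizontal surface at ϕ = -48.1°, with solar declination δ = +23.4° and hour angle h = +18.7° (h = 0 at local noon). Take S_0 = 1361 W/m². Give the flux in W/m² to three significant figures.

cos θ_z = sin ϕ sin δ + cos ϕ cos δ cos h = -0.295602 + 0.580551 = 0.284949.
Flux = S_0 · cos θ_z = 1361 × 0.284949 = 387.8 W/m².

388 W/m²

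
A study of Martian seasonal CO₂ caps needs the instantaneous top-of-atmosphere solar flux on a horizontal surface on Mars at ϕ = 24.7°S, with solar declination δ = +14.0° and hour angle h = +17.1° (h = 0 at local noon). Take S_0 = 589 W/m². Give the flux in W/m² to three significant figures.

cos θ_z = sin ϕ sin δ + cos ϕ cos δ cos h = -0.101091 + 0.842552 = 0.741461.
Flux = S_0 · cos θ_z = 589 × 0.741461 = 436.7 W/m².

437 W/m²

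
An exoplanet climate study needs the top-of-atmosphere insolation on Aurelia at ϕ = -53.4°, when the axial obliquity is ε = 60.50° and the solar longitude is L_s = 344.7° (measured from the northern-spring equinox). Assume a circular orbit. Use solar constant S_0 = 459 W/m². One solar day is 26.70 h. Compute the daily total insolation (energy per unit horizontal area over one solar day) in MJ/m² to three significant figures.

Solar declination: sin δ = sin ε · sin L_s = sin 60.50° × sin 344.7° = -0.22966, so δ = -13.277°.
cos h₀ = −tan(-53.4°) tan(-13.277°) = -0.3177, h₀ = 1.8941 rad.
Bracket: h₀ sin ϕ sin δ + cos ϕ cos δ sin h₀ = 1.8941×-0.80282×-0.22966 + 0.59622×0.97327×0.94818 = 0.349226 + 0.550213 = 0.899439.
Q̄ = (S_0/π) × [bracket] = (459/π) × 0.899439 = 131.41 W/m².
Daily total = Q̄ × 26.70 h × 3600 s/h = 131.41 × 26.70 × 3600 / 10⁶ = 12.63 MJ/m².

12.6 MJ/m²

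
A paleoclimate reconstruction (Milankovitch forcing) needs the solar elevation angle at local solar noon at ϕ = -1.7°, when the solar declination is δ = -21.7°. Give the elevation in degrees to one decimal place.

At local noon the hour angle is zero, so the zenith angle equals |ϕ − δ| = |-1.7° − (-21.700°)| = 20.000°.
Elevation = 90° − 20.000° = 70.0°.

70.0°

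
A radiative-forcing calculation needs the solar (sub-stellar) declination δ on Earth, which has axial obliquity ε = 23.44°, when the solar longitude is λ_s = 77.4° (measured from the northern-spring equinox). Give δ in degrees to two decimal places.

δ = +22.84°

sin δ = sin ε · sin λ_s = sin 23.44° × sin 77.4° = 0.388208.
δ = arcsin(0.388208) = +22.84°.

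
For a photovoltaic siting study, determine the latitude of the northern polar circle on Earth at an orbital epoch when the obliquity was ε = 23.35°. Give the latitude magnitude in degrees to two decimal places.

The polar circle is the lowest latitude that experiences at least one full rotation of continuous daylight at the northern-summer solstice; it lies at |φ| = 90° − ε = 90° − 23.35° = 66.65°.

66.65°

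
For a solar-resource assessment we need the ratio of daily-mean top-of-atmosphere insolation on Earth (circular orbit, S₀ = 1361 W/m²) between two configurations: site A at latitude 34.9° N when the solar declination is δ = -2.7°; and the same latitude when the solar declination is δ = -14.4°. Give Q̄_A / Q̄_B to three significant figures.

Q̄_A / Q̄_B ≈ 1.33

— Configuration A (φ=+34.9°):
cos H₀ = −tan(+34.9°) tan(-2.700°) = 0.0329, H₀ = 1.5379 rad.
Bracket: H₀ sin φ sin δ + cos φ cos δ sin H₀ = 1.5379×0.57215×-0.04711 + 0.82015×0.99889×0.99946 = -0.041453 + 0.818797 = 0.777344.
Q̄ = (S₀/π) × [bracket] = (1361/π) × 0.777344 = 336.76 W/m².
— Configuration B (φ=+34.9°):
cos H₀ = −tan(+34.9°) tan(-14.400°) = 0.1791, H₀ = 1.3907 rad.
Bracket: H₀ sin φ sin δ + cos φ cos δ sin H₀ = 1.3907×0.57215×-0.24869 + 0.82015×0.96858×0.98383 = -0.197880 + 0.781536 = 0.583656.
Q̄ = (S₀/π) × [bracket] = (1361/π) × 0.583656 = 252.85 W/m².
Ratio Q̄_A / Q̄_B = 336.76 / 252.85 = 1.332.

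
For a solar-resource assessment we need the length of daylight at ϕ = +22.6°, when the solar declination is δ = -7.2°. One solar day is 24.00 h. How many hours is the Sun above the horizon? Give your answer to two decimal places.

11.60 h

cos h₀ = −tan ϕ · tan δ = −tan(+22.6°) × tan(-7.200°) = 0.0526, so h₀ = 1.5182 rad = 86.99°.
Daylight = 2h₀/(2π) × 24.00 h = (1.5182/π) × 24.00 = 11.60 h.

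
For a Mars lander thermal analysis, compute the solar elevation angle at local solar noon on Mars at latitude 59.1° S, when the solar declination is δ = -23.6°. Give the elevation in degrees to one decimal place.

54.5°

At local noon the hour angle is zero, so the zenith angle equals |φ − δ| = |-59.1° − (-23.600°)| = 35.500°.
Elevation = 90° − 35.500° = 54.5°.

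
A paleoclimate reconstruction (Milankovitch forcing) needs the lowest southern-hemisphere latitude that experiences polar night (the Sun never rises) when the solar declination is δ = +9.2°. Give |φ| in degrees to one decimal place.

Polar night requires cos H₀ = −tan φ tan δ ≥ 1, i.e. tan φ tan δ ≤ −1.
The boundary is |tan φ| · |tan δ| = 1, so |φ| = 90° − |δ| = 90° − 9.2° = 80.8° in the southern hemisphere.

|φ| = 80.8°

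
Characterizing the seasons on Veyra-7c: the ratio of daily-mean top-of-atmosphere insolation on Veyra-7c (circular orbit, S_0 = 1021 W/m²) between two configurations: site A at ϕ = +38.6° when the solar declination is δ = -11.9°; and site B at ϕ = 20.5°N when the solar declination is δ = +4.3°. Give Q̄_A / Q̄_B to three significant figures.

Q̄_A / Q̄_B ≈ 0.588

— Configuration A (ϕ=+38.6°):
cos h₀ = −tan(+38.6°) tan(-11.900°) = 0.1682, h₀ = 1.4018 rad.
Bracket: h₀ sin ϕ sin δ + cos ϕ cos δ sin h₀ = 1.4018×0.62388×-0.20620 + 0.78152×0.97851×0.98575 = -0.180333 + 0.753828 = 0.573495.
Q̄ = (S_0/π) × [bracket] = (1021/π) × 0.573495 = 186.38 W/m².
— Configuration B (ϕ=+20.5°):
cos h₀ = −tan(+20.5°) tan(+4.300°) = -0.0281, h₀ = 1.5989 rad.
Bracket: h₀ sin ϕ sin δ + cos ϕ cos δ sin h₀ = 1.5989×0.35021×0.07498 + 0.93667×0.99719×0.99960 = 0.041985 + 0.933664 = 0.975649.
Q̄ = (S_0/π) × [bracket] = (1021/π) × 0.975649 = 317.08 W/m².
Ratio Q̄_A / Q̄_B = 186.38 / 317.08 = 0.5878.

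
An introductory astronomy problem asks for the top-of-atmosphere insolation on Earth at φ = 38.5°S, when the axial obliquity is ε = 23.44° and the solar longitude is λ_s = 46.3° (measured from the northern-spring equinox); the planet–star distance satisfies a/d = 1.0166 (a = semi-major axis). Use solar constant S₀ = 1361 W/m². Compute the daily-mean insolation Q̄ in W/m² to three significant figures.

Q̄ ≈ 219 W/m²

Solar declination: sin δ = sin ε · sin λ_s = sin 23.44° × sin 46.3° = 0.28759, so δ = +16.714°.
cos H₀ = −tan(-38.5°) tan(+16.714°) = 0.2388, H₀ = 1.3296 rad.
Bracket: H₀ sin φ sin δ + cos φ cos δ sin H₀ = 1.3296×-0.62251×0.28759 + 0.78261×0.95775×0.97106 = -0.238035 + 0.727853 = 0.489818.
Inverse-square distance factor (a/d)² = 1.0166² = 1.033476.
Q̄ = (S₀/π) × 1.033476 × [bracket] = (1361/π) × 1.033476 × 0.489818 = 219.3 W/m².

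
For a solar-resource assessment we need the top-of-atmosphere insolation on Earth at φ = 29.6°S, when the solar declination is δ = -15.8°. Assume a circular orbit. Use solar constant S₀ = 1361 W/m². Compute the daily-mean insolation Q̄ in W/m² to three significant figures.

cos H₀ = −tan(-29.6°) tan(-15.800°) = -0.1608, H₀ = 1.7322 rad.
Bracket: H₀ sin φ sin δ + cos φ cos δ sin H₀ = 1.7322×-0.49394×-0.27228 + 0.86949×0.96222×0.98700 = 0.232964 + 0.825764 = 1.058728.
Q̄ = (S₀/π) × [bracket] = (1361/π) × 1.058728 = 458.7 W/m².

Q̄ ≈ 459 W/m²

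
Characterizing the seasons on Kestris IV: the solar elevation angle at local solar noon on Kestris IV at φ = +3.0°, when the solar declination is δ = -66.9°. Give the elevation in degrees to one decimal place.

20.1°

At local noon the hour angle is zero, so the zenith angle equals |φ − δ| = |+3.0° − (-66.900°)| = 69.900°.
Elevation = 90° − 69.900° = 20.1°.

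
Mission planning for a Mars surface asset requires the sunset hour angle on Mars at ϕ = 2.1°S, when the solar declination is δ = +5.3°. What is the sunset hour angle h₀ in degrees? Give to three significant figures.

h₀ = 89.8°

cos h₀ = −tan ϕ · tan δ = −tan(-2.1°) × tan(+5.300°) = 0.0034, so h₀ = 1.5674 rad = 89.81°.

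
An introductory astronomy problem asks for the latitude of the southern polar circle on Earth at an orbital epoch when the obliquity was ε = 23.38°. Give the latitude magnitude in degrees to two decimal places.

66.62°

The polar circle is the lowest latitude that experiences at least one full rotation of continuous darkness at the northern-summer solstice; it lies at |ϕ| = 90° − ε = 90° − 23.38° = 66.62°.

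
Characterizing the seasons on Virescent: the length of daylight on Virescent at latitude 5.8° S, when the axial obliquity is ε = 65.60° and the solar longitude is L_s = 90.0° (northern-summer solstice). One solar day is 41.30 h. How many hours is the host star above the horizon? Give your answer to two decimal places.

Solar declination: sin δ = sin ε · sin L_s = sin 65.60° × sin 90.0° = 0.91068, so δ = +65.600°.
cos h₀ = −tan ϕ · tan δ = −tan(-5.8°) × tan(+65.600°) = 0.2239, so h₀ = 1.3450 rad = 77.06°.
Daylight = 2h₀/(2π) × 41.30 h = (1.3450/π) × 41.30 = 17.68 h.

17.68 h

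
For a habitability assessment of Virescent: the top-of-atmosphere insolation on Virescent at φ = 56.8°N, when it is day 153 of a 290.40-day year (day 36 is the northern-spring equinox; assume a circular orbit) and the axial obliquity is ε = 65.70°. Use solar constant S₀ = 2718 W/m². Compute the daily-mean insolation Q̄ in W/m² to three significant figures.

Solar longitude: λ_s = 360° × (153 − 36)/290.40 = 145.041°.
sin δ = sin 65.70° × sin 145.041° = 0.52222, so δ = +31.481°.
cos H₀ = −tan(+56.8°) tan(+31.481°) = -0.9358, H₀ = 2.7812 rad.
Bracket: H₀ sin φ sin δ + cos φ cos δ sin H₀ = 2.7812×0.83676×0.52222 + 0.54756×0.85281×0.35260 = 1.215309 + 0.164652 = 1.379961.
Q̄ = (S₀/π) × [bracket] = (2718/π) × 1.379961 = 1194 W/m².

Q̄ ≈ 1.19e+03 W/m²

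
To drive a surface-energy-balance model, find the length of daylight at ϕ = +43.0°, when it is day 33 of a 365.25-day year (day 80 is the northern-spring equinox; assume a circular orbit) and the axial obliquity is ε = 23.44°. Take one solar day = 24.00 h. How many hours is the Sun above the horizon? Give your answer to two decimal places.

Solar longitude: L_s = 360° × (33 − 80)/365.25 = -46.324°, i.e. -46.324° + 360° = 313.676°.
sin δ = sin 23.44° × sin 313.676° = -0.28771, so δ = -16.721°.
cos h₀ = −tan ϕ · tan δ = −tan(+43.0°) × tan(-16.721°) = 0.2801, so h₀ = 1.2869 rad = 73.73°.
Daylight = 2h₀/(2π) × 24.00 h = (1.2869/π) × 24.00 = 9.83 h.

9.83 h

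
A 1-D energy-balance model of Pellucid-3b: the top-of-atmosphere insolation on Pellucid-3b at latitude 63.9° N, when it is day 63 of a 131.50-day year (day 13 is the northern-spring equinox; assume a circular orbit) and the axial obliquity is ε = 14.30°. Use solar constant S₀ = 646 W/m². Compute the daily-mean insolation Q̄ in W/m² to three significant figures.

Q̄ ≈ 144 W/m²

Solar longitude: λ_s = 360° × (63 − 13)/131.50 = 136.882°.
sin δ = sin 14.30° × sin 136.882° = 0.16882, so δ = +9.719°.
cos H₀ = −tan(+63.9°) tan(+9.719°) = -0.3496, H₀ = 1.9280 rad.
Bracket: H₀ sin φ sin δ + cos φ cos δ sin H₀ = 1.9280×0.89803×0.16882 + 0.43994×0.98565×0.93689 = 0.292295 + 0.406261 = 0.698556.
Q̄ = (S₀/π) × [bracket] = (646/π) × 0.698556 = 143.6 W/m².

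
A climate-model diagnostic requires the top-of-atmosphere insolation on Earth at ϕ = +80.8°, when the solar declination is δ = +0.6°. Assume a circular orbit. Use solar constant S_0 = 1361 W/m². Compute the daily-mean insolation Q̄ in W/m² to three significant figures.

Q̄ ≈ 76.4 W/m²

cos h₀ = −tan(+80.8°) tan(+0.600°) = -0.0647, h₀ = 1.6355 rad.
Bracket: h₀ sin ϕ sin δ + cos ϕ cos δ sin h₀ = 1.6355×0.98714×0.01047 + 0.15988×0.99995×0.99791 = 0.016903 + 0.159538 = 0.176441.
Q̄ = (S_0/π) × [bracket] = (1361/π) × 0.176441 = 76.44 W/m².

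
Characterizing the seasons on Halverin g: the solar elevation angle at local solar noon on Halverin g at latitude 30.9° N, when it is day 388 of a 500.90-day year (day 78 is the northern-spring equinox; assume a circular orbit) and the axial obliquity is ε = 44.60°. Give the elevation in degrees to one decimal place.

30.6°

Solar longitude: L_s = 360° × (388 − 78)/500.90 = 222.799°.
sin δ = sin 44.60° × sin 222.799° = -0.47706, so δ = -28.494°.
At local noon the hour angle is zero, so the zenith angle equals |ϕ − δ| = |+30.9° − (-28.494°)| = 59.394°.
Elevation = 90° − 59.394° = 30.6°.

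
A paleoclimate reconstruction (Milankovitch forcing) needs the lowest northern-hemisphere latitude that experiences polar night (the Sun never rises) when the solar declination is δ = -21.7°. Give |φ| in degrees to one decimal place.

|φ| = 68.3°

Polar night requires cos H₀ = −tan φ tan δ ≥ 1, i.e. tan φ tan δ ≤ −1.
The boundary is |tan φ| · |tan δ| = 1, so |φ| = 90° − |δ| = 90° − 21.7° = 68.3° in the northern hemisphere.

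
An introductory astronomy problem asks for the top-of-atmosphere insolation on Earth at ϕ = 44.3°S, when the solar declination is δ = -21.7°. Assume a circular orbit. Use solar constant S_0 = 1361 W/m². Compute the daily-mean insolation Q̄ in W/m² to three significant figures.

cos h₀ = −tan(-44.3°) tan(-21.700°) = -0.3883, h₀ = 1.9696 rad.
Bracket: h₀ sin ϕ sin δ + cos ϕ cos δ sin h₀ = 1.9696×-0.69842×-0.36975 + 0.71569×0.92913×0.92152 = 0.508631 + 0.612782 = 1.121413.
Q̄ = (S_0/π) × [bracket] = (1361/π) × 1.121413 = 485.8 W/m².

Q̄ ≈ 486 W/m²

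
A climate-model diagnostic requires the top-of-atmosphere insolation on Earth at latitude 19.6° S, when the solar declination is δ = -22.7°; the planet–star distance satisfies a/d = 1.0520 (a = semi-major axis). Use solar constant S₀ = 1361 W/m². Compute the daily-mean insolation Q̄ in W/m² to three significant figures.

cos H₀ = −tan(-19.6°) tan(-22.700°) = -0.1490, H₀ = 1.7203 rad.
Bracket: H₀ sin φ sin δ + cos φ cos δ sin H₀ = 1.7203×-0.33545×-0.38591 + 0.94206×0.92254×0.98884 = 0.222699 + 0.859389 = 1.082088.
Inverse-square distance factor (a/d)² = 1.0520² = 1.106704.
Q̄ = (S₀/π) × 1.106704 × [bracket] = (1361/π) × 1.106704 × 1.082088 = 518.8 W/m².

Q̄ ≈ 519 W/m²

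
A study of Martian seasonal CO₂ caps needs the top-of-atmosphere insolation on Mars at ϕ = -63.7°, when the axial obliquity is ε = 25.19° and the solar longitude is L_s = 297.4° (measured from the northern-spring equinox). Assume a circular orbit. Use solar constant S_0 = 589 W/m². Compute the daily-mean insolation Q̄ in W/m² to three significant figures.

Q̄ ≈ 205 W/m²

Solar declination: sin δ = sin ε · sin L_s = sin 25.19° × sin 297.4° = -0.37787, so δ = -22.202°.
cos h₀ = −tan(-63.7°) tan(-22.202°) = -0.8258, h₀ = 2.5424 rad.
Bracket: h₀ sin ϕ sin δ + cos ϕ cos δ sin h₀ = 2.5424×-0.89649×-0.37787 + 0.44307×0.92586×0.56397 = 0.861255 + 0.231352 = 1.092607.
Q̄ = (S_0/π) × [bracket] = (589/π) × 1.092607 = 204.8 W/m².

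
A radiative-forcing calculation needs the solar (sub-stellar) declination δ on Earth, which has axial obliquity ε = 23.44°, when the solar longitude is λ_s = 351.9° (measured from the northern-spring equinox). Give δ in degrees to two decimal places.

δ = -3.21°

sin δ = sin ε · sin λ_s = sin 23.44° × sin 351.9° = -0.056049.
δ = arcsin(-0.056049) = -3.21°.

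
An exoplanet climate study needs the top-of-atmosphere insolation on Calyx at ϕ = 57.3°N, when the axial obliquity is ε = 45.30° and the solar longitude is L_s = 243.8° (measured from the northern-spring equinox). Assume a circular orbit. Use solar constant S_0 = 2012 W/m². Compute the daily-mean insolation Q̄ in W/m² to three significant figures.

Q̄ ≈ 0.00 W/m²

Solar declination: sin δ = sin ε · sin L_s = sin 45.30° × sin 243.8° = -0.63777, so δ = -39.626°.
cos h₀ = −tan(+57.3°) tan(-39.626°) = 1.2898 ≥ 1 ⇒ polar night, h₀ = 0 and Q̄ = 0.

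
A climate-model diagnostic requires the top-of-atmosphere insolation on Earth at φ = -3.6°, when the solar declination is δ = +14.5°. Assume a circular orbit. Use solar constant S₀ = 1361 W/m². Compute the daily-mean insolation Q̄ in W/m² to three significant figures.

cos H₀ = −tan(-3.6°) tan(+14.500°) = 0.0163, H₀ = 1.5545 rad.
Bracket: H₀ sin φ sin δ + cos φ cos δ sin H₀ = 1.5545×-0.06279×0.25038 + 0.99803×0.96815×0.99987 = -0.024439 + 0.966117 = 0.941678.
Q̄ = (S₀/π) × [bracket] = (1361/π) × 0.941678 = 408.0 W/m².

Q̄ ≈ 408 W/m²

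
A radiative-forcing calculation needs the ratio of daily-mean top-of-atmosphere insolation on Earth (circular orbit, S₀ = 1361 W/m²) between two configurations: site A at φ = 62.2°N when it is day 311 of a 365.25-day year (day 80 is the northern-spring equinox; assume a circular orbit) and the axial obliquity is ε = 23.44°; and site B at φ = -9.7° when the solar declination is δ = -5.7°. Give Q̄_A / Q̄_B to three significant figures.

— Configuration A (φ=+62.2°):
Solar longitude: λ_s = 360° × (311 − 80)/365.25 = 227.680°.
sin δ = sin 23.44° × sin 227.680° = -0.29412, so δ = -17.105°.
cos H₀ = −tan(+62.2°) tan(-17.105°) = 0.5837, H₀ = 0.9476 rad.
Bracket: H₀ sin φ sin δ + cos φ cos δ sin H₀ = 0.9476×0.88458×-0.29412 + 0.46639×0.95577×0.81199 = -0.246540 + 0.361954 = 0.115414.
Q̄ = (S₀/π) × [bracket] = (1361/π) × 0.115414 = 50.000 W/m².
— Configuration B (φ=-9.7°):
cos H₀ = −tan(-9.7°) tan(-5.700°) = -0.0171, H₀ = 1.5879 rad.
Bracket: H₀ sin φ sin δ + cos φ cos δ sin H₀ = 1.5879×-0.16849×-0.09932 + 0.98570×0.99506×0.99985 = 0.026573 + 0.980684 = 1.007257.
Q̄ = (S₀/π) × [bracket] = (1361/π) × 1.007257 = 436.36 W/m².
Ratio Q̄_A / Q̄_B = 50.000 / 436.36 = 0.1146.

Q̄_A / Q̄_B ≈ 0.115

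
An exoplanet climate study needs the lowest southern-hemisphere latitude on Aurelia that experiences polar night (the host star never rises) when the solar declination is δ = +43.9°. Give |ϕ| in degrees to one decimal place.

Polar night requires cos h₀ = −tan ϕ tan δ ≥ 1, i.e. tan ϕ tan δ ≤ −1.
The boundary is |tan ϕ| · |tan δ| = 1, so |ϕ| = 90° − |δ| = 90° − 43.9° = 46.1° in the southern hemisphere.

|ϕ| = 46.1°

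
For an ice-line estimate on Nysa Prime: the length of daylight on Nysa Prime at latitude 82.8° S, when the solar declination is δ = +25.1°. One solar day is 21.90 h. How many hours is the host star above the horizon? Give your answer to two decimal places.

0.00 h

cos h₀ = −tan ϕ · tan δ = 3.7080 ≥ 1, so the host star never rises (polar night) and h₀ = 0.
Daylight = 2h₀/(2π) × 21.90 h = (0.0000/π) × 21.90 = 0.00 h.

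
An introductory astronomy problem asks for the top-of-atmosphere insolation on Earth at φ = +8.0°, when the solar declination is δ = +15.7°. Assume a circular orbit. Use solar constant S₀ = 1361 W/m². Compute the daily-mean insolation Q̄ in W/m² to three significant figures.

cos H₀ = −tan(+8.0°) tan(+15.700°) = -0.0395, H₀ = 1.6103 rad.
Bracket: H₀ sin φ sin δ + cos φ cos δ sin H₀ = 1.6103×0.13917×0.27060 + 0.99027×0.96269×0.99922 = 0.060643 + 0.952579 = 1.013222.
Q̄ = (S₀/π) × [bracket] = (1361/π) × 1.013222 = 438.9 W/m².

Q̄ ≈ 439 W/m²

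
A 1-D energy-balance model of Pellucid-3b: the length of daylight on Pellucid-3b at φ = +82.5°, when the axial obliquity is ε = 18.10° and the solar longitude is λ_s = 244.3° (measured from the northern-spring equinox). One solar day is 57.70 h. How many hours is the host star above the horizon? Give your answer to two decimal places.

0.00 h

Solar declination: sin δ = sin ε · sin λ_s = sin 18.10° × sin 244.3° = -0.27994, so δ = -16.257°.
cos H₀ = −tan φ · tan δ = 2.2149 ≥ 1, so the host star never rises (polar night) and H₀ = 0.
Daylight = 2H₀/(2π) × 57.70 h = (0.0000/π) × 57.70 = 0.00 h.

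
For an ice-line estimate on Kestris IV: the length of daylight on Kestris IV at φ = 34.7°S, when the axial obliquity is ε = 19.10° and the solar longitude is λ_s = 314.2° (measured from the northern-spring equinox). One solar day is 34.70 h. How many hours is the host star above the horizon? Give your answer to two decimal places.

Solar declination: sin δ = sin ε · sin λ_s = sin 19.10° × sin 314.2° = -0.23459, so δ = -13.567°.
cos H₀ = −tan φ · tan δ = −tan(-34.7°) × tan(-13.567°) = -0.1671, so H₀ = 1.7387 rad = 99.62°.
Daylight = 2H₀/(2π) × 34.70 h = (1.7387/π) × 34.70 = 19.20 h.

19.20 h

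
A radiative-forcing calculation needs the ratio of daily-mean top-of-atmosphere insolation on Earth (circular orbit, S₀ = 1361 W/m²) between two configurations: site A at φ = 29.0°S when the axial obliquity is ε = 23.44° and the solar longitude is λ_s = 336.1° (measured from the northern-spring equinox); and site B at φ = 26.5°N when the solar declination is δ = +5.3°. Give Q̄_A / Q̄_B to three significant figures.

Q̄_A / Q̄_B ≈ 1.03

— Configuration A (φ=-29.0°):
Solar declination: sin δ = sin ε · sin λ_s = sin 23.44° × sin 336.1° = -0.16116, so δ = -9.274°.
cos H₀ = −tan(-29.0°) tan(-9.274°) = -0.0905, H₀ = 1.6614 rad.
Bracket: H₀ sin φ sin δ + cos φ cos δ sin H₀ = 1.6614×-0.48481×-0.16116 + 0.87462×0.98693×0.99589 = 0.129808 + 0.859641 = 0.989449.
Q̄ = (S₀/π) × [bracket] = (1361/π) × 0.989449 = 428.65 W/m².
— Configuration B (φ=+26.5°):
cos H₀ = −tan(+26.5°) tan(+5.300°) = -0.0463, H₀ = 1.6171 rad.
Bracket: H₀ sin φ sin δ + cos φ cos δ sin H₀ = 1.6171×0.44620×0.09237 + 0.89493×0.99572×0.99893 = 0.066650 + 0.890146 = 0.956796.
Q̄ = (S₀/π) × [bracket] = (1361/π) × 0.956796 = 414.50 W/m².
Ratio Q̄_A / Q̄_B = 428.65 / 414.50 = 1.034.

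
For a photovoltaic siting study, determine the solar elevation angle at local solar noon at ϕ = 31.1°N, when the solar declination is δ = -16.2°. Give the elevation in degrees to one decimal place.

42.7°

At local noon the hour angle is zero, so the zenith angle equals |ϕ − δ| = |+31.1° − (-16.200°)| = 47.300°.
Elevation = 90° − 47.300° = 42.7°.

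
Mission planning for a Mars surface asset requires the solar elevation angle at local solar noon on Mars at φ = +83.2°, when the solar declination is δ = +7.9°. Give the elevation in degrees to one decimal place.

14.7°

At local noon the hour angle is zero, so the zenith angle equals |φ − δ| = |+83.2° − (+7.900°)| = 75.300°.
Elevation = 90° − 75.300° = 14.7°.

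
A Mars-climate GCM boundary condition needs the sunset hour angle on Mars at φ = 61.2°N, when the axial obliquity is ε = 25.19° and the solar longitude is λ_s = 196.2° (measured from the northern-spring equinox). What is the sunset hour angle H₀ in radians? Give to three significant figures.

Solar declination: sin δ = sin ε · sin λ_s = sin 25.19° × sin 196.2° = -0.11874, so δ = -6.820°.
cos H₀ = −tan φ · tan δ = −tan(+61.2°) × tan(-6.820°) = 0.2175, so H₀ = 1.3515 rad = 77.44°.

H₀ = 1.35 rad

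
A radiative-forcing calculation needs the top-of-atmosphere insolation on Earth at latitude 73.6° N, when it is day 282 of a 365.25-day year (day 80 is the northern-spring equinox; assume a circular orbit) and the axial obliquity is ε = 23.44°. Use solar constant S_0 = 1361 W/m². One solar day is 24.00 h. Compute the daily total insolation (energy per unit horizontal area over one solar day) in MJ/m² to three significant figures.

4.20 MJ/m²

Solar longitude: L_s = 360° × (282 − 80)/365.25 = 199.097°.
sin δ = sin 23.44° × sin 199.097° = -0.13014, so δ = -7.478°.
cos h₀ = −tan(+73.6°) tan(-7.478°) = 0.4460, h₀ = 1.1085 rad.
Bracket: h₀ sin ϕ sin δ + cos ϕ cos δ sin h₀ = 1.1085×0.95931×-0.13014 + 0.28234×0.99150×0.89505 = -0.138390 + 0.250560 = 0.112170.
Q̄ = (S_0/π) × [bracket] = (1361/π) × 0.112170 = 48.594 W/m².
Daily total = Q̄ × 24.00 h × 3600 s/h = 48.594 × 24.00 × 3600 / 10⁶ = 4.199 MJ/m².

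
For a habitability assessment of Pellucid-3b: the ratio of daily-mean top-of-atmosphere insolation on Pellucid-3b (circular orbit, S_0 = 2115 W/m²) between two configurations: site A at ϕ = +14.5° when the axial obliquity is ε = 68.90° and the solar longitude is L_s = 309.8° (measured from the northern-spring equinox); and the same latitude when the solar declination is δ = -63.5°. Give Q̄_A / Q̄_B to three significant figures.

Q̄_A / Q̄_B ≈ 2.99

— Configuration A (ϕ=+14.5°):
Solar declination: sin δ = sin ε · sin L_s = sin 68.90° × sin 309.8° = -0.71677, so δ = -45.789°.
cos h₀ = −tan(+14.5°) tan(-45.789°) = 0.2658, h₀ = 1.3017 rad.
Bracket: h₀ sin ϕ sin δ + cos ϕ cos δ sin h₀ = 1.3017×0.25038×-0.71677 + 0.96815×0.69731×0.96402 = -0.233609 + 0.650811 = 0.417202.
Q̄ = (S_0/π) × [bracket] = (2115/π) × 0.417202 = 280.87 W/m².
— Configuration B (ϕ=+14.5°):
cos h₀ = −tan(+14.5°) tan(-63.500°) = 0.5187, h₀ = 1.0255 rad.
Bracket: h₀ sin ϕ sin δ + cos ϕ cos δ sin h₀ = 1.0255×0.25038×-0.89493 + 0.96815×0.44620×0.85495 = -0.229786 + 0.369329 = 0.139543.
Q̄ = (S_0/π) × [bracket] = (2115/π) × 0.139543 = 93.944 W/m².
Ratio Q̄_A / Q̄_B = 280.87 / 93.944 = 2.990.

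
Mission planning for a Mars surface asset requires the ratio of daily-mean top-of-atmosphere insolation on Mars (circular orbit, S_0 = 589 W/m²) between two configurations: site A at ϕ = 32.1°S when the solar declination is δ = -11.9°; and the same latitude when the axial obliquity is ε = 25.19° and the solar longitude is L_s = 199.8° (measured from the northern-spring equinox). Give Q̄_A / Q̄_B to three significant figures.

— Configuration A (ϕ=-32.1°):
cos h₀ = −tan(-32.1°) tan(-11.900°) = -0.1322, h₀ = 1.7034 rad.
Bracket: h₀ sin ϕ sin δ + cos ϕ cos δ sin h₀ = 1.7034×-0.53140×-0.20620 + 0.84712×0.97851×0.99122 = 0.186650 + 0.821638 = 1.008288.
Q̄ = (S_0/π) × [bracket] = (589/π) × 1.008288 = 189.04 W/m².
— Configuration B (ϕ=-32.1°):
Solar declination: sin δ = sin ε · sin L_s = sin 25.19° × sin 199.8° = -0.14417, so δ = -8.289°.
cos h₀ = −tan(-32.1°) tan(-8.289°) = -0.0914, h₀ = 1.6623 rad.
Bracket: h₀ sin ϕ sin δ + cos ϕ cos δ sin h₀ = 1.6623×-0.53140×-0.14417 + 0.84712×0.98955×0.99581 = 0.127352 + 0.834755 = 0.962107.
Q̄ = (S_0/π) × [bracket] = (589/π) × 0.962107 = 180.38 W/m².
Ratio Q̄_A / Q̄_B = 189.04 / 180.38 = 1.048.

Q̄_A / Q̄_B ≈ 1.05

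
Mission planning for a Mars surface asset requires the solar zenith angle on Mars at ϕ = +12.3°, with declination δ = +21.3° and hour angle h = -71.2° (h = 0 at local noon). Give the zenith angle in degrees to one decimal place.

θ_z = 68.2°

cos θ_z = sin ϕ sin δ + cos ϕ cos δ cos h = 0.077384 + 0.293360 = 0.370744.
θ_z = arccos(0.370744) = 68.2°.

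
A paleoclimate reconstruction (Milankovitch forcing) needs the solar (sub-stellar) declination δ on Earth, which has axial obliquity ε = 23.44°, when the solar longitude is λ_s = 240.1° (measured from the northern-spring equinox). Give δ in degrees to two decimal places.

sin δ = sin ε · sin λ_s = sin 23.44° × sin 240.1° = -0.344842.
δ = arcsin(-0.344842) = -20.17°.

δ = -20.17°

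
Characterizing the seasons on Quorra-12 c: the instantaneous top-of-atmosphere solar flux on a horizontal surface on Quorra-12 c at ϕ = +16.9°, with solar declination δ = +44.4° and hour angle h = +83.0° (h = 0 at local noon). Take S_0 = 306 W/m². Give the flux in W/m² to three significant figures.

cos θ_z = sin ϕ sin δ + cos ϕ cos δ cos h = 0.203394 + 0.083312 = 0.286706.
Flux = S_0 · cos θ_z = 306 × 0.286706 = 87.73 W/m².

87.7 W/m²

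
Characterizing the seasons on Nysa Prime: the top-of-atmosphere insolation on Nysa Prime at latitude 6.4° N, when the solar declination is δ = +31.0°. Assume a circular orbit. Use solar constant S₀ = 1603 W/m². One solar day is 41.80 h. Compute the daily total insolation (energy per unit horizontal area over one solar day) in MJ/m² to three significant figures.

72.5 MJ/m²

cos H₀ = −tan(+6.4°) tan(+31.000°) = -0.0674, H₀ = 1.6382 rad.
Bracket: H₀ sin φ sin δ + cos φ cos δ sin H₀ = 1.6382×0.11147×0.51504 + 0.99377×0.85717×0.99773 = 0.094052 + 0.849896 = 0.943948.
Q̄ = (S₀/π) × [bracket] = (1603/π) × 0.943948 = 481.65 W/m².
Daily total = Q̄ × 41.80 h × 3600 s/h = 481.65 × 41.80 × 3600 / 10⁶ = 72.48 MJ/m².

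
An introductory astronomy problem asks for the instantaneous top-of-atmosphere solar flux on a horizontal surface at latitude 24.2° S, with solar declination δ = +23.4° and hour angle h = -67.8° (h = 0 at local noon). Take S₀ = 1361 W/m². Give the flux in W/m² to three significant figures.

209 W/m²

cos θ_z = sin φ sin δ + cos φ cos δ cos h = -0.162800 + 0.316291 = 0.153491.
Flux = S₀ · cos θ_z = 1361 × 0.153491 = 208.9 W/m².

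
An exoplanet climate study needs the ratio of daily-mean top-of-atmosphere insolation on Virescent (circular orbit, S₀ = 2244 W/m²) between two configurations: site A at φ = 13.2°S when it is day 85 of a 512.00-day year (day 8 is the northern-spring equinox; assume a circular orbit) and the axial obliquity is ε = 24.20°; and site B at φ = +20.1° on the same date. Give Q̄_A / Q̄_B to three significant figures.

— Configuration A (φ=-13.2°):
Solar longitude: λ_s = 360° × (85 − 8)/512.00 = 54.141°.
sin δ = sin 24.20° × sin 54.141° = 0.33223, so δ = +19.404°.
cos H₀ = −tan(-13.2°) tan(+19.404°) = 0.0826, H₀ = 1.4881 rad.
Bracket: H₀ sin φ sin δ + cos φ cos δ sin H₀ = 1.4881×-0.22835×0.33223 + 0.97358×0.94320×0.99658 = -0.112894 + 0.915140 = 0.802246.
Q̄ = (S₀/π) × [bracket] = (2244/π) × 0.802246 = 573.03 W/m².
— Configuration B (φ=+20.1°):
cos H₀ = −tan(+20.1°) tan(+19.404°) = -0.1289, H₀ = 1.7001 rad.
Bracket: H₀ sin φ sin δ + cos φ cos δ sin H₀ = 1.7001×0.34366×0.33223 + 0.93909×0.94320×0.99166 = 0.194107 + 0.878363 = 1.072470.
Q̄ = (S₀/π) × [bracket] = (2244/π) × 1.072470 = 766.05 W/m².
Ratio Q̄_A / Q̄_B = 573.03 / 766.05 = 0.7480.

Q̄_A / Q̄_B ≈ 0.748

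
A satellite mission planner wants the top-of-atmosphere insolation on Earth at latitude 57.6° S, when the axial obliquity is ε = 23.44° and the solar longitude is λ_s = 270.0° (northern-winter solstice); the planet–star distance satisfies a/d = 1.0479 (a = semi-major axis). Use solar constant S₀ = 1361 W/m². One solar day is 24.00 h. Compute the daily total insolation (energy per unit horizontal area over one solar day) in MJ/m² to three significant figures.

46.8 MJ/m²

Solar declination: sin δ = sin ε · sin λ_s = sin 23.44° × sin 270.0° = -0.39779, so δ = -23.440°.
cos H₀ = −tan(-57.6°) tan(-23.440°) = -0.6832, H₀ = 2.3229 rad.
Bracket: H₀ sin φ sin δ + cos φ cos δ sin H₀ = 2.3229×-0.84433×-0.39779 + 0.53583×0.91748×0.73024 = 0.780183 + 0.358996 = 1.139179.
Inverse-square distance factor (a/d)² = 1.0479² = 1.098094.
Q̄ = (S₀/π) × 1.098094 × [bracket] = (1361/π) × 1.098094 × 1.139179 = 541.93 W/m².
Daily total = Q̄ × 24.00 h × 3600 s/h = 541.93 × 24.00 × 3600 / 10⁶ = 46.82 MJ/m².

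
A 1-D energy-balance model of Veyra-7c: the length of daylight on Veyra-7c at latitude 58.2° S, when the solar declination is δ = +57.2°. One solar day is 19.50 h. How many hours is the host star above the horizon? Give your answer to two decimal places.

0.00 h

cos H₀ = −tan φ · tan δ = 2.5026 ≥ 1, so the host star never rises (polar night) and H₀ = 0.
Daylight = 2H₀/(2π) × 19.50 h = (0.0000/π) × 19.50 = 0.00 h.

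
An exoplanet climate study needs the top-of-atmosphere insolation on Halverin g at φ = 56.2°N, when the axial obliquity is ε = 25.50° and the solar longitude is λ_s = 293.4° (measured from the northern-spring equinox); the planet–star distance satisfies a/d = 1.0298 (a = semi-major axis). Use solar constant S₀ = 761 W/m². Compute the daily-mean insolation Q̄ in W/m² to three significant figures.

Solar declination: sin δ = sin ε · sin λ_s = sin 25.50° × sin 293.4° = -0.39510, so δ = -23.272°.
cos H₀ = −tan(+56.2°) tan(-23.272°) = 0.6425, H₀ = 0.8731 rad.
Bracket: H₀ sin φ sin δ + cos φ cos δ sin H₀ = 0.8731×0.83098×-0.39510 + 0.55630×0.91864×0.76631 = -0.286656 + 0.391615 = 0.104959.
Inverse-square distance factor (a/d)² = 1.0298² = 1.060488.
Q̄ = (S₀/π) × 1.060488 × [bracket] = (761/π) × 1.060488 × 0.104959 = 26.96 W/m².

Q̄ ≈ 27.0 W/m²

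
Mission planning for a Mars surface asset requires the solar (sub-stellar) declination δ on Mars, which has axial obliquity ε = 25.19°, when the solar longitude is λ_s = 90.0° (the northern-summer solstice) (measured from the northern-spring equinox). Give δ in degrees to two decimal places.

sin δ = sin ε · sin λ_s = sin 25.19° × sin 90.0° = 0.425621.
δ = arcsin(0.425621) = +25.19°.

δ = +25.19°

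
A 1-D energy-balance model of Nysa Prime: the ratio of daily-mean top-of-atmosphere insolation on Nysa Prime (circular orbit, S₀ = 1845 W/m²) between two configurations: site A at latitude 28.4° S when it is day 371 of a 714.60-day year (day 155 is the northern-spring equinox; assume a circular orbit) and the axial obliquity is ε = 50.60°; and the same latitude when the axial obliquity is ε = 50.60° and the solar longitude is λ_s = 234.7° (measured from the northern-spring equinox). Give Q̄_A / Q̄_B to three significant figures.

Q̄_A / Q̄_B ≈ 0.129

— Configuration A (φ=-28.4°):
Solar longitude: λ_s = 360° × (371 − 155)/714.60 = 108.816°.
sin δ = sin 50.60° × sin 108.816° = 0.73144, so δ = +47.007°.
cos H₀ = −tan(-28.4°) tan(+47.007°) = 0.5800, H₀ = 0.9521 rad.
Bracket: H₀ sin φ sin δ + cos φ cos δ sin H₀ = 0.9521×-0.47562×0.73144 + 0.87965×0.68191×0.81464 = -0.331224 + 0.488655 = 0.157431.
Q̄ = (S₀/π) × [bracket] = (1845/π) × 0.157431 = 92.456 W/m².
— Configuration B (φ=-28.4°):
Solar declination: sin δ = sin ε · sin λ_s = sin 50.60° × sin 234.7° = -0.63066, so δ = -39.099°.
cos H₀ = −tan(-28.4°) tan(-39.099°) = -0.4394, H₀ = 2.0257 rad.
Bracket: H₀ sin φ sin δ + cos φ cos δ sin H₀ = 2.0257×-0.47562×-0.63066 + 0.87965×0.77606×0.89830 = 0.607618 + 0.613235 = 1.220853.
Q̄ = (S₀/π) × [bracket] = (1845/π) × 1.220853 = 716.98 W/m².
Ratio Q̄_A / Q̄_B = 92.456 / 716.98 = 0.1290.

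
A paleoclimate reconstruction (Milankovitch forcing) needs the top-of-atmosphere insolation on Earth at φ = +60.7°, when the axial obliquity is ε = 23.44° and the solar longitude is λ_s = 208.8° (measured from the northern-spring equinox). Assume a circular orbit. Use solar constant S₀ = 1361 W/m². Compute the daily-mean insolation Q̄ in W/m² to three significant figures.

Q̄ ≈ 107 W/m²

Solar declination: sin δ = sin ε · sin λ_s = sin 23.44° × sin 208.8° = -0.19164, so δ = -11.048°.
cos H₀ = −tan(+60.7°) tan(-11.048°) = 0.3479, H₀ = 1.2154 rad.
Bracket: H₀ sin φ sin δ + cos φ cos δ sin H₀ = 1.2154×0.87207×-0.19164 + 0.48938×0.98147×0.93752 = -0.203122 + 0.450302 = 0.247180.
Q̄ = (S₀/π) × [bracket] = (1361/π) × 0.247180 = 107.1 W/m².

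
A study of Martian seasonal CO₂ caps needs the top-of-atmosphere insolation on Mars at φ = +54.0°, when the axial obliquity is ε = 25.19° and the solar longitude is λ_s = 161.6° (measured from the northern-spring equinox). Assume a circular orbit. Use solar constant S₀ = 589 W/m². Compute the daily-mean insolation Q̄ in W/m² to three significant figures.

Solar declination: sin δ = sin ε · sin λ_s = sin 25.19° × sin 161.6° = 0.13435, so δ = +7.721°.
cos H₀ = −tan(+54.0°) tan(+7.721°) = -0.1866, H₀ = 1.7585 rad.
Bracket: H₀ sin φ sin δ + cos φ cos δ sin H₀ = 1.7585×0.80902×0.13435 + 0.58779×0.99093×0.98244 = 0.191135 + 0.572231 = 0.763366.
Q̄ = (S₀/π) × [bracket] = (589/π) × 0.763366 = 143.1 W/m².

Q̄ ≈ 143 W/m²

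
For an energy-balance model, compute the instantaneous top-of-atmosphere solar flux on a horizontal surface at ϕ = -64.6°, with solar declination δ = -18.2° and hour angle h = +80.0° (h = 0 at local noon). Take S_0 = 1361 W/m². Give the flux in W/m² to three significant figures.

cos θ_z = sin ϕ sin δ + cos ϕ cos δ cos h = 0.282143 + 0.070758 = 0.352901.
Flux = S_0 · cos θ_z = 1361 × 0.352901 = 480.3 W/m².

480 W/m²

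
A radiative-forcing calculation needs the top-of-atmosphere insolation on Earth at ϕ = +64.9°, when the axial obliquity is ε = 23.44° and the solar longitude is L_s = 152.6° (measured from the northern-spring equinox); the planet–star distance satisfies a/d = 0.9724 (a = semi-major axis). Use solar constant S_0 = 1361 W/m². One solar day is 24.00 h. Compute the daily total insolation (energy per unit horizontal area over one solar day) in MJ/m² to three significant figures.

Solar declination: sin δ = sin ε · sin L_s = sin 23.44° × sin 152.6° = 0.18306, so δ = +10.548°.
cos h₀ = −tan(+64.9°) tan(+10.548°) = -0.3975, h₀ = 1.9796 rad.
Bracket: h₀ sin ϕ sin δ + cos ϕ cos δ sin h₀ = 1.9796×0.90557×0.18306 + 0.42420×0.98310×0.91760 = 0.328166 + 0.382668 = 0.710834.
Inverse-square distance factor (a/d)² = 0.9724² = 0.945562.
Q̄ = (S_0/π) × 0.945562 × [bracket] = (1361/π) × 0.945562 × 0.710834 = 291.18 W/m².
Daily total = Q̄ × 24.00 h × 3600 s/h = 291.18 × 24.00 × 3600 / 10⁶ = 25.16 MJ/m².

25.2 MJ/m²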